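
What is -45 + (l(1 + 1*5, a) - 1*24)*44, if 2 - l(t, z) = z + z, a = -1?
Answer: -925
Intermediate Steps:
l(t, z) = 2 - 2*z (l(t, z) = 2 - (z + z) = 2 - 2*z)
-45 + (l(1 + 1*5, a) - 1*24)*44 = -45 + ((2 - 2*(-1)) - 1*24)*44 = -45 + ((2 + 2) - 24)*44 = -45 + (4 - 24)*44 = -45 - 20*44 = -45 - 880 = -925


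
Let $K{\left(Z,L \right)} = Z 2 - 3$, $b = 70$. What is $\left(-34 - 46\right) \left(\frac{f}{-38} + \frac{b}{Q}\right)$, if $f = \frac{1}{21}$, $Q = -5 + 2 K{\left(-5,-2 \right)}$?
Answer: $\frac{2235640}{12369} \approx 180.75$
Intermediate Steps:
$K{\left(Z,L \right)} = -3 + 2 Z$ ($K{\left(Z,L \right)} = 2 Z - 3 = -3 + 2 Z$)
$Q = -31$ ($Q = -5 + 2 \left(-3 + 2 \left(-5\right)\right) = -5 + 2 \left(-3 - 10\right) = -5 + 2 \left(-13\right) = -5 - 26 = -31$)
$f = \frac{1}{21} \approx 0.047619$
$\left(-34 - 46\right) \left(\frac{f}{-38} + \frac{b}{Q}\right) = \left(-34 - 46\right) \left(\frac{1}{21 \left(-38\right)} + \frac{70}{-31}\right) = - 80 \left(\frac{1}{21} \left(- \frac{1}{38}\right) + 70 \left(- \frac{1}{31}\right)\right) = - 80 \left(- \frac{1}{798} - \frac{70}{31}\right) = \left(-80\right) \left(- \frac{55891}{24738}\right) = \frac{2235640}{12369}$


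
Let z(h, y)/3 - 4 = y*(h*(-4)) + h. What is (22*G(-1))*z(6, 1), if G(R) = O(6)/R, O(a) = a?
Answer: 5544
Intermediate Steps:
z(h, y) = 12 + 3*h - 12*h*y (z(h, y) = 12 + 3*(y*(h*(-4)) + h) = 12 + 3*(y*(-4*h) + h) = 12 + 3*(-4*h*y + h) = 12 + 3*(h - 4*h*y) = 12 + (3*h - 12*h*y) = 12 + 3*h - 12*h*y)
G(R) = 6/R
(22*G(-1))*z(6, 1) = (22*(6/(-1)))*(12 + 3*6 - 12*6*1) = (22*(6*(-1)))*(12 + 18 - 72) = (22*(-6))*(-42) = -132*(-42) = 5544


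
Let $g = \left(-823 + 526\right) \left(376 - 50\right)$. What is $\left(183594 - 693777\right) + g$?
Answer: $-607005$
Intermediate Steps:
$g = -96822$ ($g = \left(-297\right) 326 = -96822$)
$\left(183594 - 693777\right) + g = \left(183594 - 693777\right) - 96822 = -510183 - 96822 = -607005$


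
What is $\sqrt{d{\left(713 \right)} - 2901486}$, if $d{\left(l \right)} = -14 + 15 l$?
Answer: $i \sqrt{2890805} \approx 1700.2 i$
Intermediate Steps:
$\sqrt{d{\left(713 \right)} - 2901486} = \sqrt{\left(-14 + 15 \cdot 713\right) - 2901486} = \sqrt{\left(-14 + 10695\right) - 2901486} = \sqrt{10681 - 2901486} = \sqrt{-2890805} = i \sqrt{2890805}$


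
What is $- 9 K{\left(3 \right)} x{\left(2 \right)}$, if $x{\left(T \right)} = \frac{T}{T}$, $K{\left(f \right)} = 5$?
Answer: $-45$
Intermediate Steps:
$x{\left(T \right)} = 1$
$- 9 K{\left(3 \right)} x{\left(2 \right)} = \left(-9\right) 5 \cdot 1 = \left(-45\right) 1 = -45$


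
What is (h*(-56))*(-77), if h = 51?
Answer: 219912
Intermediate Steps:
(h*(-56))*(-77) = (51*(-56))*(-77) = -2856*(-77) = 219912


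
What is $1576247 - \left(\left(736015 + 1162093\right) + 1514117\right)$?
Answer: $-1835978$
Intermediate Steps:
$1576247 - \left(\left(736015 + 1162093\right) + 1514117\right) = 1576247 - \left(1898108 + 1514117\right) = 1576247 - 3412225 = -1835978$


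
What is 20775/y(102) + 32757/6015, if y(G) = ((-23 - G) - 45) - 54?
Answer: -39208019/449120 ≈ -87.300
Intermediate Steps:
y(G) = -122 - G (y(G) = (-68 - G) - 54 = -122 - G)
20775/y(102) + 32757/6015 = 20775/(-122 - 1*102) + 32757/6015 = 20775/(-122 - 102) + 32757*(1/6015) = 20775/(-224) + 10919/2005 = 20775*(-1/224) + 10919/2005 = -20775/224 + 10919/2005 = -39208019/449120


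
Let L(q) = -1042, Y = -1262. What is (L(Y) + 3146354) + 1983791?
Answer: 5129103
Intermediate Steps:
(L(Y) + 3146354) + 1983791 = (-1042 + 3146354) + 1983791 = 3145312 + 1983791 = 5129103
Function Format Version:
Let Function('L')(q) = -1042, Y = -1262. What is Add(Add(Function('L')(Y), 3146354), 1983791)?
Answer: 5129103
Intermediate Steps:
Add(Add(Function('L')(Y), 3146354), 1983791) = Add(Add(-1042, 3146354), 1983791) = Add(3145312, 1983791) = 5129103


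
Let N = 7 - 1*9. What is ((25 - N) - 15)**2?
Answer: 144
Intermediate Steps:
N = -2 (N = 7 - 9 = -2)
((25 - N) - 15)**2 = ((25 - 1*(-2)) - 15)**2 = ((25 + 2) - 15)**2 = (27 - 15)**2 = 12**2 = 144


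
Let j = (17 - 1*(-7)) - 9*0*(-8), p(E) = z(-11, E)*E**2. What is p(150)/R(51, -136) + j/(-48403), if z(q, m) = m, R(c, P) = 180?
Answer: 907556226/48403 ≈ 18750.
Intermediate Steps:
p(E) = E**3 (p(E) = E*E**2 = E**3)
j = 24 (j = (17 + 7) + 0*(-8) = 24 + 0 = 24)
p(150)/R(51, -136) + j/(-48403) = 150**3/180 + 24/(-48403) = 3375000*(1/180) + 24*(-1/48403) = 18750 - 24/48403 = 907556226/48403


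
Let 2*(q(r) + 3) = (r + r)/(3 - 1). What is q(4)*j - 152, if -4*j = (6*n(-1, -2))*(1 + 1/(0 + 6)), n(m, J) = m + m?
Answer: -311/2 ≈ -155.50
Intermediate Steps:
q(r) = -3 + r/2 (q(r) = -3 + ((r + r)/(3 - 1))/2 = -3 + ((2*r)/2)/2 = -3 + ((2*r)*(½))/2 = -3 + r/2)
n(m, J) = 2*m
j = 7/2 (j = -6*(2*(-1))*(1 + 1/(0 + 6))/4 = -6*(-2)*(1 + 1/6)/4 = -(-3)*(1 + ⅙) = -(-3)*7/6 = -¼*(-14) = 7/2 ≈ 3.5000)
q(4)*j - 152 = (-3 + (½)*4)*(7/2) - 152 = (-3 + 2)*(7/2) - 152 = -1*7/2 - 152 = -7/2 - 152 = -311/2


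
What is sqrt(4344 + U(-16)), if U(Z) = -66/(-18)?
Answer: sqrt(39129)/3 ≈ 65.937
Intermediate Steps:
U(Z) = 11/3 (U(Z) = -66*(-1/18) = 11/3)
sqrt(4344 + U(-16)) = sqrt(4344 + 11/3) = sqrt(13043/3) = sqrt(39129)/3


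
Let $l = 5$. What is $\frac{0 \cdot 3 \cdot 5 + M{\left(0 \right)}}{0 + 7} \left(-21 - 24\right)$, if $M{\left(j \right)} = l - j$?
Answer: $- \frac{225}{7} \approx -32.143$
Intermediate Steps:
$M{\left(j \right)} = 5 - j$
$\frac{0 \cdot 3 \cdot 5 + M{\left(0 \right)}}{0 + 7} \left(-21 - 24\right) = \frac{0 \cdot 3 \cdot 5 + \left(5 - 0\right)}{0 + 7} \left(-21 - 24\right) = \frac{0 \cdot 5 + \left(5 + 0\right)}{7} \left(-45\right) = \left(0 + 5\right) \frac{1}{7} \left(-45\right) = 5 \cdot \frac{1}{7} \left(-45\right) = \frac{5}{7} \left(-45\right) = - \frac{225}{7}$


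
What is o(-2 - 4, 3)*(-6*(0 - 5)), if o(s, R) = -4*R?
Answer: -360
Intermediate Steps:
o(-2 - 4, 3)*(-6*(0 - 5)) = (-4*3)*(-6*(0 - 5)) = -(-72)*(-5) = -12*30 = -360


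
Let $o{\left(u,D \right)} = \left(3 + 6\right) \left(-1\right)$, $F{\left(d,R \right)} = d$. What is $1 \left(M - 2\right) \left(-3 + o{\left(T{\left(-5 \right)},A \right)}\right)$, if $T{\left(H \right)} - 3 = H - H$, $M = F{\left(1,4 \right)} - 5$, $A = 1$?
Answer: $72$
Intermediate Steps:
$M = -4$ ($M = 1 - 5 = -4$)
$T{\left(H \right)} = 3$ ($T{\left(H \right)} = 3 + \left(H - H\right) = 3 + 0 = 3$)
$o{\left(u,D \right)} = -9$ ($o{\left(u,D \right)} = 9 \left(-1\right) = -9$)
$1 \left(M - 2\right) \left(-3 + o{\left(T{\left(-5 \right)},A \right)}\right) = 1 \left(-4 - 2\right) \left(-3 - 9\right) = 1 \left(-4 - 2\right) \left(-12\right) = 1 \left(-6\right) \left(-12\right) = \left(-6\right) \left(-12\right) = 72$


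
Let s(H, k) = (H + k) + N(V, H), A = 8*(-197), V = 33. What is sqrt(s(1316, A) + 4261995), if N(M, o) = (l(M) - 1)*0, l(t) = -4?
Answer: sqrt(4261735) ≈ 2064.4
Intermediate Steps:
A = -1576
N(M, o) = 0 (N(M, o) = (-4 - 1)*0 = -5*0 = 0)
s(H, k) = H + k (s(H, k) = (H + k) + 0 = H + k)
sqrt(s(1316, A) + 4261995) = sqrt((1316 - 1576) + 4261995) = sqrt(-260 + 4261995) = sqrt(4261735)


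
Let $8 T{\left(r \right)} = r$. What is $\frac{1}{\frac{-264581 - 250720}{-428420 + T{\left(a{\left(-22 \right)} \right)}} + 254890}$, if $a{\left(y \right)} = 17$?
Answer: $\frac{3427343}{873599579678} \approx 3.9232 \cdot 10^{-6}$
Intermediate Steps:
$T{\left(r \right)} = \frac{r}{8}$
$\frac{1}{\frac{-264581 - 250720}{-428420 + T{\left(a{\left(-22 \right)} \right)}} + 254890} = \frac{1}{\frac{-264581 - 250720}{-428420 + \frac{1}{8} \cdot 17} + 254890} = \frac{1}{- \frac{515301}{-428420 + \frac{17}{8}} + 254890} = \frac{1}{- \frac{515301}{- \frac{3427343}{8}} + 254890} = \frac{1}{\left(-515301\right) \left(- \frac{8}{3427343}\right) + 254890} = \frac{1}{\frac{4122408}{3427343} + 254890} = \frac{1}{\frac{873599579678}{3427343}} = \frac{3427343}{873599579678}$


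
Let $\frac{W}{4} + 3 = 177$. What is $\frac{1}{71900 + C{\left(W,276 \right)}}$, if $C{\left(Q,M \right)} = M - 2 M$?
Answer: $\frac{1}{71624} \approx 1.3962 \cdot 10^{-5}$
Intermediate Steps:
$W = 696$ ($W = -12 + 4 \cdot 177 = -12 + 708 = 696$)
$C{\left(Q,M \right)} = - M$
$\frac{1}{71900 + C{\left(W,276 \right)}} = \frac{1}{71900 - 276} = \frac{1}{71624}$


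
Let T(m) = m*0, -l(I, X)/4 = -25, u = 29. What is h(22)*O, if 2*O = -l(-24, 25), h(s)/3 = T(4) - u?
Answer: 4350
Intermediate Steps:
l(I, X) = 100 (l(I, X) = -4*(-25) = 100)
T(m) = 0
h(s) = -87 (h(s) = 3*(0 - 1*29) = 3*(0 - 29) = 3*(-29) = -87)
O = -50 (O = (-1*100)/2 = (½)*(-100) = -50)
h(22)*O = -87*(-50) = 4350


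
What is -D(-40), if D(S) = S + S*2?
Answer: 120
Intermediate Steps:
D(S) = 3*S (D(S) = S + 2*S = 3*S)
-D(-40) = -3*(-40) = -1*(-120) = 120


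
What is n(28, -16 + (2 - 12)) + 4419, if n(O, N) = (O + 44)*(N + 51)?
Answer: 6219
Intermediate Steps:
n(O, N) = (44 + O)*(51 + N)
n(28, -16 + (2 - 12)) + 4419 = (2244 + 44*(-16 + (2 - 12)) + 51*28 + (-16 + (2 - 12))*28) + 4419 = (2244 + 44*(-16 - 10) + 1428 + (-16 - 10)*28) + 4419 = (2244 + 44*(-26) + 1428 - 26*28) + 4419 = (2244 - 1144 + 1428 - 728) + 4419 = 1800 + 4419 = 6219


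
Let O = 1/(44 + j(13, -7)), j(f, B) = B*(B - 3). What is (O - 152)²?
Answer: 300224929/12996 ≈ 23101.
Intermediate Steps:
j(f, B) = B*(-3 + B)
O = 1/114 (O = 1/(44 - 7*(-3 - 7)) = 1/(44 - 7*(-10)) = 1/(44 + 70) = 1/114 ≈ 0.0087719)
(O - 152)² = (1/114 - 152)² = (-17327/114)² = 300224929/12996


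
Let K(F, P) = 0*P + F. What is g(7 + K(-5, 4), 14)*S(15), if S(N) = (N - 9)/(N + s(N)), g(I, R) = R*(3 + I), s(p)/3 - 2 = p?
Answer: 70/11 ≈ 6.3636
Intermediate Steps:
s(p) = 6 + 3*p
K(F, P) = F (K(F, P) = 0 + F = F)
S(N) = (-9 + N)/(6 + 4*N) (S(N) = (N - 9)/(N + (6 + 3*N)) = (-9 + N)/(6 + 4*N))
g(7 + K(-5, 4), 14)*S(15) = (14*(3 + (7 - 5)))*((-9 + 15)/(2*(3 + 2*15))) = (14*(3 + 2))*((½)*6/(3 + 30)) = (14*5)*((½)*6/33) = 70*((½)*(1/33)*6) = 70*(1/11) = 70/11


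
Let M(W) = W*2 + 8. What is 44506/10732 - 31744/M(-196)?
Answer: 1397527/16098 ≈ 86.814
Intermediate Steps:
M(W) = 8 + 2*W (M(W) = 2*W + 8 = 8 + 2*W)
44506/10732 - 31744/M(-196) = 44506/10732 - 31744/(8 + 2*(-196)) = 44506*(1/10732) - 31744/(8 - 392) = 22253/5366 - 31744/(-384) = 22253/5366 - 31744*(-1/384) = 22253/5366 + 248/3 = 1397527/16098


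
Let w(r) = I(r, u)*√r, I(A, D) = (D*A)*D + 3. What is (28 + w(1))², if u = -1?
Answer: 1024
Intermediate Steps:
I(A, D) = 3 + A*D² (I(A, D) = (A*D)*D + 3 = A*D² + 3 = 3 + A*D²)
w(r) = √r*(3 + r) (w(r) = (3 + r*(-1)²)*√r = (3 + r*1)*√r = (3 + r)*√r = √r*(3 + r))
(28 + w(1))² = (28 + √1*(3 + 1))² = (28 + 1*4)² = (28 + 4)² = 32² = 1024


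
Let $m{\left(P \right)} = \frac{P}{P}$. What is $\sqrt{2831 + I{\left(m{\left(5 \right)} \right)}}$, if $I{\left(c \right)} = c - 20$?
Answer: $2 \sqrt{703} \approx 53.028$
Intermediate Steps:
$m{\left(P \right)} = 1$
$I{\left(c \right)} = -20 + c$
$\sqrt{2831 + I{\left(m{\left(5 \right)} \right)}} = \sqrt{2831 + \left(-20 + 1\right)} = \sqrt{2831 - 19} = \sqrt{2812} = 2 \sqrt{703}$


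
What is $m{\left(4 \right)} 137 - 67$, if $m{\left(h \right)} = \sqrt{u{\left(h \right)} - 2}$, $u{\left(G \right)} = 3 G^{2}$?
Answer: $-67 + 137 \sqrt{46} \approx 862.18$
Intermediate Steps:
$m{\left(h \right)} = \sqrt{-2 + 3 h^{2}}$ ($m{\left(h \right)} = \sqrt{3 h^{2} - 2} = \sqrt{-2 + 3 h^{2}}$)
$m{\left(4 \right)} 137 - 67 = \sqrt{-2 + 3 \cdot 4^{2}} \cdot 137 - 67 = \sqrt{-2 + 3 \cdot 16} \cdot 137 - 67 = \sqrt{-2 + 48} \cdot 137 - 67 = \sqrt{46} \cdot 137 - 67 = 137 \sqrt{46} - 67 = -67 + 137 \sqrt{46}$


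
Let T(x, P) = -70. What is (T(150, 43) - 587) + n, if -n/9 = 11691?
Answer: -105876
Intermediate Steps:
n = -105219 (n = -9*11691 = -105219)
(T(150, 43) - 587) + n = (-70 - 587) - 105219 = -657 - 105219 = -105876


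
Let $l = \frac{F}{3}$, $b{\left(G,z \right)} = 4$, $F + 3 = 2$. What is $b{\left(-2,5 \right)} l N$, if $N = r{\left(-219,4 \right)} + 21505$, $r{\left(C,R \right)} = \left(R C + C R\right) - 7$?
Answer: $-26328$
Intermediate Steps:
$F = -1$ ($F = -3 + 2 = -1$)
$r{\left(C,R \right)} = -7 + 2 C R$ ($r{\left(C,R \right)} = \left(C R + C R\right) - 7 = 2 C R - 7 = -7 + 2 C R$)
$l = - \frac{1}{3} \approx -0.33333$
$N = 19746$ ($N = \left(-7 + 2 \left(-219\right) 4\right) + 21505 = \left(-7 - 1752\right) + 21505 = -1759 + 21505 = 19746$)
$b{\left(-2,5 \right)} l N = 4 \left(- \frac{1}{3}\right) 19746 = \left(- \frac{4}{3}\right) 19746 = -26328$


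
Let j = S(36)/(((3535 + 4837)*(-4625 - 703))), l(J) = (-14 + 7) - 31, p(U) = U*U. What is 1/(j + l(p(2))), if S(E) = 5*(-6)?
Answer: -7434336/282504763 ≈ -0.026316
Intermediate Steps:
p(U) = U**2
S(E) = -30
l(J) = -38 (l(J) = -7 - 31 = -38)
j = 5/7434336 (j = -30*1/((-4625 - 703)*(3535 + 4837)) = -30/(8372*(-5328)) = -30/(-44606016) = -30*(-1/44606016) = 5/7434336 ≈ 6.7255e-7)
1/(j + l(p(2))) = 1/(5/7434336 - 38) = 1/(-282504763/7434336) = -7434336/282504763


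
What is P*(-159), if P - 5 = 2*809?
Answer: -258057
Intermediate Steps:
P = 1623 (P = 5 + 2*809 = 5 + 1618 = 1623)
P*(-159) = 1623*(-159) = -258057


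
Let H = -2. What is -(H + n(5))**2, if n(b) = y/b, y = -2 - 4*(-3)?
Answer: 0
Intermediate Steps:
y = 10 (y = -2 + 12 = 10)
n(b) = 10/b
-(H + n(5))**2 = -(-2 + 10/5)**2 = -(-2 + 10*(1/5))**2 = -(-2 + 2)**2 = -1*0**2 = -1*0 = 0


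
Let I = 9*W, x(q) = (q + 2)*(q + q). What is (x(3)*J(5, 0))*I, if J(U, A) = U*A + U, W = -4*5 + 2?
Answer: -24300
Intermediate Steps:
W = -18 (W = -20 + 2 = -18)
x(q) = 2*q*(2 + q) (x(q) = (2 + q)*(2*q) = 2*q*(2 + q))
J(U, A) = U + A*U (J(U, A) = A*U + U = U + A*U)
I = -162 (I = 9*(-18) = -162)
(x(3)*J(5, 0))*I = ((2*3*(2 + 3))*(5*(1 + 0)))*(-162) = ((2*3*5)*(5*1))*(-162) = (30*5)*(-162) = 150*(-162) = -24300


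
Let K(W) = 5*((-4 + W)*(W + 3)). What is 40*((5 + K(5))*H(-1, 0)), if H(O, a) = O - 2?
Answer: -5400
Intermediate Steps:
H(O, a) = -2 + O
K(W) = 5*(-4 + W)*(3 + W) (K(W) = 5*((-4 + W)*(3 + W)) = 5*(-4 + W)*(3 + W))
40*((5 + K(5))*H(-1, 0)) = 40*((5 + (-60 - 5*5 + 5*5**2))*(-2 - 1)) = 40*((5 + (-60 - 25 + 5*25))*(-3)) = 40*((5 + (-60 - 25 + 125))*(-3)) = 40*((5 + 40)*(-3)) = 40*(45*(-3)) = 40*(-135) = -5400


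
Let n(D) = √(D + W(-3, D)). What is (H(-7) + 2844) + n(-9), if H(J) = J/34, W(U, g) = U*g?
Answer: 96689/34 + 3*√2 ≈ 2848.0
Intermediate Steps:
H(J) = J/34 (H(J) = J*(1/34) = J/34)
n(D) = √2*√(-D) (n(D) = √(D - 3*D) = √(-2*D) = √2*√(-D))
(H(-7) + 2844) + n(-9) = ((1/34)*(-7) + 2844) + √2*√(-1*(-9)) = (-7/34 + 2844) + √2*√9 = 96689/34 + √2*3 = 96689/34 + 3*√2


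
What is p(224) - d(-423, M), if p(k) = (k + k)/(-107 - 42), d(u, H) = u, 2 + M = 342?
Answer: 62579/149 ≈ 419.99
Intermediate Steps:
M = 340 (M = -2 + 342 = 340)
p(k) = -2*k/149 (p(k) = (2*k)/(-149) = (2*k)*(-1/149) = -2*k/149)
p(224) - d(-423, M) = -2/149*224 - 1*(-423) = -448/149 + 423 = 62579/149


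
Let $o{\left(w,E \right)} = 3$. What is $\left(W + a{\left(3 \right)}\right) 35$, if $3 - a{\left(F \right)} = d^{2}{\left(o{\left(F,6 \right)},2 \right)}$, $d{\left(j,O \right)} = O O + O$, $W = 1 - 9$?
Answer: $-1435$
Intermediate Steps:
$W = -8$ ($W = 1 - 9 = -8$)
$d{\left(j,O \right)} = O + O^{2}$ ($d{\left(j,O \right)} = O^{2} + O = O + O^{2}$)
$a{\left(F \right)} = -33$ ($a{\left(F \right)} = 3 - \left(2 \left(1 + 2\right)\right)^{2} = 3 - \left(2 \cdot 3\right)^{2} = 3 - 6^{2} = 3 - 36 = -33$)
$\left(W + a{\left(3 \right)}\right) 35 = \left(-8 - 33\right) 35 = \left(-41\right) 35 = -1435$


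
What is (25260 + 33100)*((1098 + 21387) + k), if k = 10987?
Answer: 1953425920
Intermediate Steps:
(25260 + 33100)*((1098 + 21387) + k) = (25260 + 33100)*((1098 + 21387) + 10987) = 58360*(22485 + 10987) = 58360*33472 = 1953425920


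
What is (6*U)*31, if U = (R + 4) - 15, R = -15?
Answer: -4836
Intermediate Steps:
U = -26 (U = (-15 + 4) - 15 = -11 - 15 = -26)
(6*U)*31 = (6*(-26))*31 = -156*31 = -4836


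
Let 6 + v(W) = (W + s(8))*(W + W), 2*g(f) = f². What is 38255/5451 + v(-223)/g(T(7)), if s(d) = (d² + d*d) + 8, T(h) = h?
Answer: 424828487/267099 ≈ 1590.5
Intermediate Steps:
s(d) = 8 + 2*d² (s(d) = (d² + d²) + 8 = 2*d² + 8 = 8 + 2*d²)
g(f) = f²/2
v(W) = -6 + 2*W*(136 + W) (v(W) = -6 + (W + (8 + 2*8²))*(W + W) = -6 + (W + (8 + 2*64))*(2*W) = -6 + (W + (8 + 128))*(2*W) = -6 + (W + 136)*(2*W) = -6 + (136 + W)*(2*W) = -6 + 2*W*(136 + W))
38255/5451 + v(-223)/g(T(7)) = 38255/5451 + (-6 + 2*(-223)² + 272*(-223))/(((½)*7²)) = 38255*(1/5451) + (-6 + 2*49729 - 60656)/(((½)*49)) = 38255/5451 + (-6 + 99458 - 60656)/(49/2) = 38255/5451 + 38796*(2/49) = 38255/5451 + 77592/49 = 424828487/267099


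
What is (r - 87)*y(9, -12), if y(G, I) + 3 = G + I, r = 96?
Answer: -54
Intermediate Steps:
y(G, I) = -3 + G + I (y(G, I) = -3 + (G + I) = -3 + G + I)
(r - 87)*y(9, -12) = (96 - 87)*(-3 + 9 - 12) = 9*(-6) = -54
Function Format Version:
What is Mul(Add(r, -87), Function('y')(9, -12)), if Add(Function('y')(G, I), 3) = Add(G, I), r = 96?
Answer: -54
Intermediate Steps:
Function('y')(G, I) = Add(-3, G, I) (Function('y')(G, I) = Add(-3, Add(G, I)) = Add(-3, G, I))
Mul(Add(r, -87), Function('y')(9, -12)) = Mul(Add(96, -87), Add(-3, 9, -12)) = Mul(9, -6) = -54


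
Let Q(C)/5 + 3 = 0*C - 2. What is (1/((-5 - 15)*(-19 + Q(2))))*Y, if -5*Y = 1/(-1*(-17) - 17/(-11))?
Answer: -1/81600 ≈ -1.2255e-5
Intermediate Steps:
Q(C) = -25 (Q(C) = -15 + 5*(0*C - 2) = -15 + 5*(0 - 2) = -15 + 5*(-2) = -15 - 10 = -25)
Y = -11/1020 (Y = -1/(5*(-1*(-17) - 17/(-11))) = -1/(5*(17 - 17*(-1/11))) = -1/(5*(17 + 17/11)) = -1/(5*204/11) = -1/5*11/204 = -11/1020 ≈ -0.010784)
(1/((-5 - 15)*(-19 + Q(2))))*Y = (1/((-5 - 15)*(-19 - 25)))*(-11/1020) = (1/(-20*(-44)))*(-11/1020) = -1/20*(-1/44)*(-11/1020) = (1/880)*(-11/1020) = -1/81600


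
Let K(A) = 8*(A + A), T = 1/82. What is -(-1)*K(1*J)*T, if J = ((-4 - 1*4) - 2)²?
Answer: 800/41 ≈ 19.512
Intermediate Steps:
J = 100 (J = ((-4 - 4) - 2)² = (-8 - 2)² = (-10)² = 100)
T = 1/82 ≈ 0.012195
K(A) = 16*A (K(A) = 8*(2*A) = 16*A)
-(-1)*K(1*J)*T = -(-1)*(16*(1*100))*(1/82) = -(-1)*(16*100)*(1/82) = -(-1)*1600*(1/82) = -(-1)*800/41 = -1*(-800/41) = 800/41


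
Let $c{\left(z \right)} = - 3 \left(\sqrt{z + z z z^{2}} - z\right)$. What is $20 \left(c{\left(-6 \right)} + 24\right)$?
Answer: $120 - 60 \sqrt{1290} \approx -2035.0$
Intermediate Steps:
$c{\left(z \right)} = - 3 \sqrt{z + z^{4}} + 3 z$ ($c{\left(z \right)} = - 3 \left(\sqrt{z + z z^{3}} - z\right) = - 3 \left(\sqrt{z + z^{4}} - z\right) = - 3 \sqrt{z + z^{4}} + 3 z$)
$20 \left(c{\left(-6 \right)} + 24\right) = 20 \left(\left(- 3 \sqrt{- 6 \left(1 + \left(-6\right)^{3}\right)} + 3 \left(-6\right)\right) + 24\right) = 20 \left(\left(- 3 \sqrt{- 6 \left(1 - 216\right)} - 18\right) + 24\right) = 20 \left(\left(- 3 \sqrt{\left(-6\right) \left(-215\right)} - 18\right) + 24\right) = 20 \left(\left(- 3 \sqrt{1290} - 18\right) + 24\right) = 20 \left(\left(-18 - 3 \sqrt{1290}\right) + 24\right) = 20 \left(6 - 3 \sqrt{1290}\right) = 120 - 60 \sqrt{1290}$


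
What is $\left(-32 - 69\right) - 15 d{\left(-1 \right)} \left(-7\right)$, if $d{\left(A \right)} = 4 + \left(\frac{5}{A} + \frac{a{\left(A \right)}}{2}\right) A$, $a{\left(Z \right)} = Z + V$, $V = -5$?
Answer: $1159$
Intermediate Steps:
$a{\left(Z \right)} = -5 + Z$ ($a{\left(Z \right)} = Z - 5 = -5 + Z$)
$d{\left(A \right)} = 4 + A \left(- \frac{5}{2} + \frac{A}{2} + \frac{5}{A}\right)$ ($d{\left(A \right)} = 4 + \left(\frac{5}{A} + \frac{-5 + A}{2}\right) A = 4 + \left(\frac{5}{A} + \left(-5 + A\right) \frac{1}{2}\right) A = 4 + \left(\frac{5}{A} + \left(- \frac{5}{2} + \frac{A}{2}\right)\right) A = 4 + \left(- \frac{5}{2} + \frac{A}{2} + \frac{5}{A}\right) A = 4 + A \left(- \frac{5}{2} + \frac{A}{2} + \frac{5}{A}\right)$)
$\left(-32 - 69\right) - 15 d{\left(-1 \right)} \left(-7\right) = \left(-32 - 69\right) - 15 \left(9 + \frac{1}{2} \left(-1\right) \left(-5 - 1\right)\right) \left(-7\right) = -101 - 15 \left(9 + \frac{1}{2} \left(-1\right) \left(-6\right)\right) \left(-7\right) = -101 - 15 \left(9 + 3\right) \left(-7\right) = -101 - 15 \cdot 12 \left(-7\right) = -101 - -1260 = -101 + 1260 = 1159$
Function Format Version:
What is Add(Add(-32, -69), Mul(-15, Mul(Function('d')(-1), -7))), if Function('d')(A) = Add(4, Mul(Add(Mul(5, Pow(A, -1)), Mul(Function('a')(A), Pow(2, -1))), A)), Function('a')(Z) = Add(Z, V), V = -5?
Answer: 1159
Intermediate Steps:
Function('a')(Z) = Add(-5, Z) (Function('a')(Z) = Add(Z, -5) = Add(-5, Z))
Function('d')(A) = Add(4, Mul(A, Add(Rational(-5, 2), Mul(Rational(1, 2), A), Mul(5, Pow(A, -1))))) (Function('d')(A) = Add(4, Mul(Add(Mul(5, Pow(A, -1)), Mul(Add(-5, A), Pow(2, -1))), A)) = Add(4, Mul(Add(Mul(5, Pow(A, -1)), Mul(Add(-5, A), Rational(1, 2))), A)) = Add(4, Mul(Add(Mul(5, Pow(A, -1)), Add(Rational(-5, 2), Mul(Rational(1, 2), A))), A)) = Add(4, Mul(Add(Rational(-5, 2), Mul(Rational(1, 2), A), Mul(5, Pow(A, -1))), A)) = Add(4, Mul(A, Add(Rational(-5, 2), Mul(Rational(1, 2), A), Mul(5, Pow(A, -1))))))
Add(Add(-32, -69), Mul(-15, Mul(Function('d')(-1), -7))) = Add(Add(-32, -69), Mul(-15, Mul(Add(9, Mul(Rational(1, 2), -1, Add(-5, -1))), -7))) = Add(-101, Mul(-15, Mul(Add(9, Mul(Rational(1, 2), -1, -6)), -7))) = Add(-101, Mul(-15, Mul(Add(9, 3), -7))) = Add(-101, Mul(-15, Mul(12, -7))) = Add(-101, Mul(-15, -84)) = Add(-101, 1260) = 1159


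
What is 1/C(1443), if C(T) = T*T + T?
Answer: 1/2083692 ≈ 4.7992e-7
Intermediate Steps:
C(T) = T + T² (C(T) = T² + T = T + T²)
1/C(1443) = 1/(1443*(1 + 1443)) = 1/(1443*1444) = 1/2083692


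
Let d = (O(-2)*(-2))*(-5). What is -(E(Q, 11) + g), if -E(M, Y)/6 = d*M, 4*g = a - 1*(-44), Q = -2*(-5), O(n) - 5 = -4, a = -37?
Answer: 2393/4 ≈ 598.25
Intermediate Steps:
O(n) = 1 (O(n) = 5 - 4 = 1)
d = 10 (d = (1*(-2))*(-5) = -2*(-5) = 10)
Q = 10
g = 7/4 (g = (-37 - 1*(-44))/4 = (-37 + 44)/4 = (1/4)*7 = 7/4 ≈ 1.7500)
E(M, Y) = -60*M
-(E(Q, 11) + g) = -(-60*10 + 7/4) = -(-600 + 7/4) = -1*(-2393/4) = 2393/4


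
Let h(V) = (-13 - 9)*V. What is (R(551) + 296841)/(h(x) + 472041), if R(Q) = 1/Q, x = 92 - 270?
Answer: 163559392/262252307 ≈ 0.62367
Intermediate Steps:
x = -178
h(V) = -22*V
(R(551) + 296841)/(h(x) + 472041) = (1/551 + 296841)/(-22*(-178) + 472041) = (1/551 + 296841)/(3916 + 472041) = (163559392/551)/475957 = (163559392/551)*(1/475957) = 163559392/262252307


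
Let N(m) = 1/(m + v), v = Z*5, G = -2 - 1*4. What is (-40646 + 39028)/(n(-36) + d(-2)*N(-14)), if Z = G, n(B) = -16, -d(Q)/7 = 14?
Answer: 35596/303 ≈ 117.48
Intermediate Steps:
d(Q) = -98 (d(Q) = -7*14 = -98)
G = -6 (G = -2 - 4 = -6)
Z = -6
v = -30 (v = -6*5 = -30)
N(m) = 1/(-30 + m) (N(m) = 1/(m - 30) = 1/(-30 + m))
(-40646 + 39028)/(n(-36) + d(-2)*N(-14)) = (-40646 + 39028)/(-16 - 98/(-30 - 14)) = -1618/(-16 - 98/(-44)) = -1618/(-16 - 98*(-1/44)) = -1618/(-16 + 49/22) = -1618/(-303/22) = -1618*(-22/303) = 35596/303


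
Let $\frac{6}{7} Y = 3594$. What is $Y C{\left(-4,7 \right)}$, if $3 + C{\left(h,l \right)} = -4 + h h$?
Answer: $37737$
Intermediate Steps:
$Y = 4193$ ($Y = \frac{7}{6} \cdot 3594 = 4193$)
$C{\left(h,l \right)} = -7 + h^{2}$ ($C{\left(h,l \right)} = -3 + \left(-4 + h h\right) = -3 + \left(-4 + h^{2}\right) = -7 + h^{2}$)
$Y C{\left(-4,7 \right)} = 4193 \left(-7 + \left(-4\right)^{2}\right) = 4193 \left(-7 + 16\right) = 4193 \cdot 9 = 37737$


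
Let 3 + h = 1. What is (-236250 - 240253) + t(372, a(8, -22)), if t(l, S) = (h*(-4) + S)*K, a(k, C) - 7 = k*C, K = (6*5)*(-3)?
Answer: -462013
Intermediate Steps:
h = -2 (h = -3 + 1 = -2)
K = -90 (K = 30*(-3) = -90)
a(k, C) = 7 + C*k (a(k, C) = 7 + k*C = 7 + C*k)
t(l, S) = -720 - 90*S (t(l, S) = (-2*(-4) + S)*(-90) = (8 + S)*(-90) = -720 - 90*S)
(-236250 - 240253) + t(372, a(8, -22)) = (-236250 - 240253) + (-720 - 90*(7 - 22*8)) = -476503 + (-720 - 90*(7 - 176)) = -476503 + (-720 - 90*(-169)) = -476503 + (-720 + 15210) = -476503 + 14490 = -462013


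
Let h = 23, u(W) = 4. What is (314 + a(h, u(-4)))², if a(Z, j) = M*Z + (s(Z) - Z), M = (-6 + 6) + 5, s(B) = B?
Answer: 184041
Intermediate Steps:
M = 5 (M = 0 + 5 = 5)
a(Z, j) = 5*Z (a(Z, j) = 5*Z + (Z - Z) = 5*Z + 0 = 5*Z)
(314 + a(h, u(-4)))² = (314 + 5*23)² = (314 + 115)² = 429² = 184041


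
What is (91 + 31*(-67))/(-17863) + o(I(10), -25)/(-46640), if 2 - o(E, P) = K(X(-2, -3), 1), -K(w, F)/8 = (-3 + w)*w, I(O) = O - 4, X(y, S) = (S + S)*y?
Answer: 38578841/416565160 ≈ 0.092612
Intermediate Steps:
X(y, S) = 2*S*y (X(y, S) = (2*S)*y = 2*S*y)
I(O) = -4 + O
K(w, F) = -8*w*(-3 + w) (K(w, F) = -8*(-3 + w)*w = -8*w*(-3 + w))
o(E, P) = 866 (o(E, P) = 2 - 8*2*(-3)*(-2)*(3 - 2*(-3)*(-2)) = 2 - 8*12*(3 - 1*12) = 2 - 8*12*(3 - 12) = 2 - 8*12*(-9) = 2 - 1*(-864) = 2 + 864 = 866)
(91 + 31*(-67))/(-17863) + o(I(10), -25)/(-46640) = (91 + 31*(-67))/(-17863) + 866/(-46640) = (91 - 2077)*(-1/17863) + 866*(-1/46640) = -1986*(-1/17863) - 433/23320 = 1986/17863 - 433/23320 = 38578841/416565160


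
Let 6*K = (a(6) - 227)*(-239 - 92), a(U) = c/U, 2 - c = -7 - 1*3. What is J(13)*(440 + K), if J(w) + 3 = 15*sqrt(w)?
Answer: -77115/2 + 385575*sqrt(13)/2 ≈ 6.5655e+5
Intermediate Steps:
c = 12 (c = 2 - (-7 - 1*3) = 2 - (-7 - 3) = 2 - 1*(-10) = 2 + 10 = 12)
a(U) = 12/U
J(w) = -3 + 15*sqrt(w)
K = 24825/2 (K = ((12/6 - 227)*(-239 - 92))/6 = ((12*(1/6) - 227)*(-331))/6 = ((2 - 227)*(-331))/6 = (-225*(-331))/6 = (1/6)*74475 = 24825/2 ≈ 12413.)
J(13)*(440 + K) = (-3 + 15*sqrt(13))*(440 + 24825/2) = (-3 + 15*sqrt(13))*(25705/2) = -77115/2 + 385575*sqrt(13)/2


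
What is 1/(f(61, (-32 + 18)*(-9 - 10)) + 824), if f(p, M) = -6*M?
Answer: -1/772 ≈ -0.0012953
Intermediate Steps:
1/(f(61, (-32 + 18)*(-9 - 10)) + 824) = 1/(-6*(-32 + 18)*(-9 - 10) + 824) = 1/(-(-84)*(-19) + 824) = 1/(-6*266 + 824) = 1/(-1596 + 824) = 1/(-772) = -1/772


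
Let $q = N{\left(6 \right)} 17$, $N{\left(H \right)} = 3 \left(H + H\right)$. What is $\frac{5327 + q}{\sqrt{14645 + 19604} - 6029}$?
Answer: $- \frac{35806231}{36314592} - \frac{5939 \sqrt{34249}}{36314592} \approx -1.0163$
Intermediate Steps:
$N{\left(H \right)} = 6 H$ ($N{\left(H \right)} = 3 \cdot 2 H = 6 H$)
$q = 612$ ($q = 6 \cdot 6 \cdot 17 = 36 \cdot 17 = 612$)
$\frac{5327 + q}{\sqrt{14645 + 19604} - 6029} = \frac{5327 + 612}{\sqrt{14645 + 19604} - 6029} = \frac{5939}{\sqrt{34249} - 6029} = \frac{5939}{-6029 + \sqrt{34249}}$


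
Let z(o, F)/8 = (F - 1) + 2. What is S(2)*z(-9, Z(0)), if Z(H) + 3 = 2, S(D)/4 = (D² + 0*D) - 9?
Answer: 0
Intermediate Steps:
S(D) = -36 + 4*D² (S(D) = 4*((D² + 0*D) - 9) = 4*((D² + 0) - 9) = 4*(D² - 9) = 4*(-9 + D²) = -36 + 4*D²)
Z(H) = -1 (Z(H) = -3 + 2 = -1)
z(o, F) = 8 + 8*F (z(o, F) = 8*((F - 1) + 2) = 8*((-1 + F) + 2) = 8*(1 + F) = 8 + 8*F)
S(2)*z(-9, Z(0)) = (-36 + 4*2²)*(8 + 8*(-1)) = (-36 + 4*4)*(8 - 8) = (-36 + 16)*0 = -20*0 = 0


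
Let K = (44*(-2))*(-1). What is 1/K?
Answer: 1/88 ≈ 0.011364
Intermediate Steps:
K = 88 (K = -88*(-1) = 88)
1/K = 1/88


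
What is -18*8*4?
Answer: -576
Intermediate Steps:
-18*8*4 = -144*4 = -576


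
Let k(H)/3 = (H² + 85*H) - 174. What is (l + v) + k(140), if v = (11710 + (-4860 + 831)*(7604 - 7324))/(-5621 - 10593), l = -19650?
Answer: 603135301/8107 ≈ 74397.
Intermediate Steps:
k(H) = -522 + 3*H² + 255*H (k(H) = 3*((H² + 85*H) - 174) = 3*(-174 + H² + 85*H) = -522 + 3*H² + 255*H)
v = 558205/8107 (v = (11710 - 4029*280)/(-16214) = (11710 - 1128120)*(-1/16214) = -1116410*(-1/16214) = 558205/8107 ≈ 68.855)
(l + v) + k(140) = (-19650 + 558205/8107) + (-522 + 3*140² + 255*140) = -158744345/8107 + (-522 + 3*19600 + 35700) = -158744345/8107 + (-522 + 58800 + 35700) = -158744345/8107 + 93978 = 603135301/8107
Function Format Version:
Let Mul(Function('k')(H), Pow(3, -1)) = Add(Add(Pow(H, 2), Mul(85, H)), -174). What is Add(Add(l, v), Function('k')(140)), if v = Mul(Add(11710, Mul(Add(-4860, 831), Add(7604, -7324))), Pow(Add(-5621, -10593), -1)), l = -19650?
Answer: Rational(603135301, 8107) ≈ 74397.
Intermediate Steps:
Function('k')(H) = Add(-522, Mul(3, Pow(H, 2)), Mul(255, H)) (Function('k')(H) = Mul(3, Add(Add(Pow(H, 2), Mul(85, H)), -174)) = Mul(3, Add(-174, Pow(H, 2), Mul(85, H))) = Add(-522, Mul(3, Pow(H, 2)), Mul(255, H)))
v = Rational(558205, 8107) (v = Mul(Add(11710, Mul(-4029, 280)), Pow(-16214, -1)) = Mul(Add(11710, -1128120), Rational(-1, 16214)) = Mul(-1116410, Rational(-1, 16214)) = Rational(558205, 8107) ≈ 68.855)
Add(Add(l, v), Function('k')(140)) = Add(Add(-19650, Rational(558205, 8107)), Add(-522, Mul(3, Pow(140, 2)), Mul(255, 140))) = Add(Rational(-158744345, 8107), Add(-522, Mul(3, 19600), 35700)) = Add(Rational(-158744345, 8107), Add(-522, 58800, 35700)) = Add(Rational(-158744345, 8107), 93978) = Rational(603135301, 8107)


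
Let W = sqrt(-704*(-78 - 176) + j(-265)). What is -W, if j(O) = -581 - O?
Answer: -10*sqrt(1785) ≈ -422.49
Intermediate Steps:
W = 10*sqrt(1785) (W = sqrt(-704*(-78 - 176) + (-581 - 1*(-265))) = sqrt(-704*(-254) + (-581 + 265)) = sqrt(178816 - 316) = sqrt(178500) = 10*sqrt(1785) ≈ 422.49)
-W = -10*sqrt(1785)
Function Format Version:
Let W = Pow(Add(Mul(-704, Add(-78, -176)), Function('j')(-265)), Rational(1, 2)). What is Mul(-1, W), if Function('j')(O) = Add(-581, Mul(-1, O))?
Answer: Mul(-10, Pow(1785, Rational(1, 2))) ≈ -422.49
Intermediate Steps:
W = Mul(10, Pow(1785, Rational(1, 2))) (W = Pow(Add(Mul(-704, Add(-78, -176)), Add(-581, Mul(-1, -265))), Rational(1, 2)) = Pow(Add(Mul(-704, -254), Add(-581, 265)), Rational(1, 2)) = Pow(Add(178816, -316), Rational(1, 2)) = Pow(178500, Rational(1, 2)) = Mul(10, Pow(1785, Rational(1, 2))) ≈ 422.49)
Mul(-1, W) = Mul(-1, Mul(10, Pow(1785, Rational(1, 2)))) = Mul(-10, Pow(1785, Rational(1, 2)))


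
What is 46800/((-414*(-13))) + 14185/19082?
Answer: 4142655/438886 ≈ 9.4390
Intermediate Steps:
46800/((-414*(-13))) + 14185/19082 = 46800/5382 + 14185*(1/19082) = 46800*(1/5382) + 14185/19082 = 200/23 + 14185/19082 = 4142655/438886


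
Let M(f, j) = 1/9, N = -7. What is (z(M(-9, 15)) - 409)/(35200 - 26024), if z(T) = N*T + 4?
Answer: -913/20646 ≈ -0.044222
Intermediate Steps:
M(f, j) = ⅑
z(T) = 4 - 7*T (z(T) = -7*T + 4 = 4 - 7*T)
(z(M(-9, 15)) - 409)/(35200 - 26024) = ((4 - 7*⅑) - 409)/(35200 - 26024) = ((4 - 7/9) - 409)/9176 = (29/9 - 409)*(1/9176) = -3652/9*1/9176 = -913/20646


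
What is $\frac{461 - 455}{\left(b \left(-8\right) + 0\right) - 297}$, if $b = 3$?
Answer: $- \frac{2}{107} \approx -0.018692$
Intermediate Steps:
$\frac{461 - 455}{\left(b \left(-8\right) + 0\right) - 297} = \frac{461 - 455}{\left(3 \left(-8\right) + 0\right) - 297} = \frac{6}{\left(-24 + 0\right) - 297} = \frac{6}{-24 - 297} = \frac{6}{-321} = 6 \left(- \frac{1}{321}\right) = - \frac{2}{107}$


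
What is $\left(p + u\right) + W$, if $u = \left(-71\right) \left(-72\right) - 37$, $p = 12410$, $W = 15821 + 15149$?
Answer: $48455$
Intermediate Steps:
$W = 30970$
$u = 5075$ ($u = 5112 - 37 = 5075$)
$\left(p + u\right) + W = \left(12410 + 5075\right) + 30970 = 17485 + 30970 = 48455$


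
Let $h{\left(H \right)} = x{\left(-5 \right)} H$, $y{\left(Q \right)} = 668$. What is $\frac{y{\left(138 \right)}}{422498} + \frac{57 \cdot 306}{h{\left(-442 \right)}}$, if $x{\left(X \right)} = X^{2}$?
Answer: $- \frac{108262187}{68655925} \approx -1.5769$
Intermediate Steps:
$h{\left(H \right)} = 25 H$ ($h{\left(H \right)} = \left(-5\right)^{2} H = 25 H$)
$\frac{y{\left(138 \right)}}{422498} + \frac{57 \cdot 306}{h{\left(-442 \right)}} = \frac{668}{422498} + \frac{57 \cdot 306}{25 \left(-442\right)} = 668 \cdot \frac{1}{422498} + \frac{17442}{-11050} = \frac{334}{211249} + 17442 \left(- \frac{1}{11050}\right) = \frac{334}{211249} - \frac{513}{325} = - \frac{108262187}{68655925}$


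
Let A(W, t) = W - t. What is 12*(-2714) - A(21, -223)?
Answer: -32812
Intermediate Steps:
12*(-2714) - A(21, -223) = 12*(-2714) - (21 - 1*(-223)) = -32568 - (21 + 223) = -32568 - 1*244 = -32568 - 244 = -32812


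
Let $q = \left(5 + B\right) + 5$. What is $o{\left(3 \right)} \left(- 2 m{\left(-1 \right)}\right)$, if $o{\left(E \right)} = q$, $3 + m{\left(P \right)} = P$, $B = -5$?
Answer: $40$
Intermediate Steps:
$q = 5$ ($q = \left(5 - 5\right) + 5 = 0 + 5 = 5$)
$m{\left(P \right)} = -3 + P$
$o{\left(E \right)} = 5$
$o{\left(3 \right)} \left(- 2 m{\left(-1 \right)}\right) = 5 \left(- 2 \left(-3 - 1\right)\right) = 5 \left(\left(-2\right) \left(-4\right)\right) = 5 \cdot 8 = 40$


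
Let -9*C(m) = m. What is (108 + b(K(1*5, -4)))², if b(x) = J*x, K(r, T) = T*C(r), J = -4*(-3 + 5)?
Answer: 659344/81 ≈ 8140.0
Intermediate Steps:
C(m) = -m/9
J = -8 (J = -4*2 = -8)
K(r, T) = -T*r/9 (K(r, T) = T*(-r/9) = -T*r/9)
b(x) = -8*x
(108 + b(K(1*5, -4)))² = (108 - (-8)*(-4)*1*5/9)² = (108 - (-8)*(-4)*5/9)² = (108 - 8*20/9)² = (108 - 160/9)² = (812/9)² = 659344/81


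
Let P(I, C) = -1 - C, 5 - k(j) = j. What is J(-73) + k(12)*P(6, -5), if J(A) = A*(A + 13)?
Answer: 4352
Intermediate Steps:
k(j) = 5 - j
J(A) = A*(13 + A)
J(-73) + k(12)*P(6, -5) = -73*(13 - 73) + (5 - 1*12)*(-1 - 1*(-5)) = -73*(-60) + (5 - 12)*(-1 + 5) = 4380 - 7*4 = 4380 - 28 = 4352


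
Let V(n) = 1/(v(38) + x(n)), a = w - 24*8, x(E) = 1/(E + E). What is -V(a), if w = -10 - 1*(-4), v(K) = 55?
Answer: -396/21779 ≈ -0.018183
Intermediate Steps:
x(E) = 1/(2*E)
w = -6 (w = -10 + 4 = -6)
a = -198 (a = -6 - 24*8 = -6 - 192 = -198)
V(n) = 1/(55 + 1/(2*n))
-V(a) = -2*(-198)/(1 + 110*(-198)) = -2*(-198)/(1 - 21780) = -2*(-198)/(-21779) = -2*(-198)*(-1)/21779 = -1*396/21779 = -396/21779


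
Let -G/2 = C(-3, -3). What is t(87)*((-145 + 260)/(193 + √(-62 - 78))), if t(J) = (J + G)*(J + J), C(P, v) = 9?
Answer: 88824390/12463 - 920460*I*√35/12463 ≈ 7127.0 - 436.93*I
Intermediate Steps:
G = -18 (G = -2*9 = -18)
t(J) = 2*J*(-18 + J) (t(J) = (J - 18)*(J + J) = (-18 + J)*(2*J) = 2*J*(-18 + J))
t(87)*((-145 + 260)/(193 + √(-62 - 78))) = (2*87*(-18 + 87))*((-145 + 260)/(193 + √(-62 - 78))) = (2*87*69)*(115/(193 + √(-140))) = 12006*(115/(193 + 2*I*√35)) = 1380690/(193 + 2*I*√35)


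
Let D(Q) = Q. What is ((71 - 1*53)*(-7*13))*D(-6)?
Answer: 9828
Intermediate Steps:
((71 - 1*53)*(-7*13))*D(-6) = ((71 - 1*53)*(-7*13))*(-6) = ((71 - 53)*(-91))*(-6) = (18*(-91))*(-6) = -1638*(-6) = 9828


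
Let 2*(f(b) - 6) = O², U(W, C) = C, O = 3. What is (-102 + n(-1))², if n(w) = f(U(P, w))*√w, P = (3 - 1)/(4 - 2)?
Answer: 41175/4 - 2142*I ≈ 10294.0 - 2142.0*I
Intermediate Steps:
P = 1 (P = 2/2 = 2*(½) = 1)
f(b) = 21/2 (f(b) = 6 + (½)*3² = 6 + (½)*9 = 6 + 9/2 = 21/2)
n(w) = 21*√w/2
(-102 + n(-1))² = (-102 + 21*√(-1)/2)² = (-102 + 21*I/2)²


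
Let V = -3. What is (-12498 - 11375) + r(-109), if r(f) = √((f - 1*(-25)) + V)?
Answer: -23873 + I*√87 ≈ -23873.0 + 9.3274*I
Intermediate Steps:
r(f) = √(22 + f) (r(f) = √((f - 1*(-25)) - 3) = √((f + 25) - 3) = √((25 + f) - 3) = √(22 + f))
(-12498 - 11375) + r(-109) = (-12498 - 11375) + √(22 - 109) = -23873 + √(-87) = -23873 + I*√87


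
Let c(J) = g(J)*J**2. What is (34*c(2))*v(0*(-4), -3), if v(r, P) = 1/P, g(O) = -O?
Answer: 272/3 ≈ 90.667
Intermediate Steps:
c(J) = -J**3 (c(J) = (-J)*J**2 = -J**3)
(34*c(2))*v(0*(-4), -3) = (34*(-1*2**3))/(-3) = (34*(-1*8))*(-1/3) = (34*(-8))*(-1/3) = -272*(-1/3) = 272/3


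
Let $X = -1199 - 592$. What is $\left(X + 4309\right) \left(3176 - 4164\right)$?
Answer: $-2487784$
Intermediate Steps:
$X = -1791$
$\left(X + 4309\right) \left(3176 - 4164\right) = \left(-1791 + 4309\right) \left(3176 - 4164\right) = 2518 \left(-988\right) = -2487784$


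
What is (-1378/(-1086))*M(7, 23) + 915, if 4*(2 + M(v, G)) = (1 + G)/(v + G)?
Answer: 826008/905 ≈ 912.72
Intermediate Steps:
M(v, G) = -2 + (1 + G)/(4*(G + v)) (M(v, G) = -2 + ((1 + G)/(v + G))/4 = -2 + ((1 + G)/(G + v))/4 = -2 + (1 + G)/(4*(G + v)))
(-1378/(-1086))*M(7, 23) + 915 = (-1378/(-1086))*((1 - 8*7 - 7*23)/(4*(23 + 7))) + 915 = (-1378*(-1/1086))*((1/4)*(1 - 56 - 161)/30) + 915 = 689*((1/4)*(1/30)*(-216))/543 + 915 = (689/543)*(-9/5) + 915 = -2067/905 + 915 = 826008/905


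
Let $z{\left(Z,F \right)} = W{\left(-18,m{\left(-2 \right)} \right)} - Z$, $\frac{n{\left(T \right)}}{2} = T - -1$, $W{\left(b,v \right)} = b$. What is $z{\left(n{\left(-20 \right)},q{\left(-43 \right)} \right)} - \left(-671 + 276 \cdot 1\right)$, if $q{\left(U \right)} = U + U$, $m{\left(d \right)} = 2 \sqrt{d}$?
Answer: $415$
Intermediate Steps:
$n{\left(T \right)} = 2 + 2 T$ ($n{\left(T \right)} = 2 \left(T - -1\right) = 2 \left(T + 1\right) = 2 \left(1 + T\right) = 2 + 2 T$)
$q{\left(U \right)} = 2 U$
$z{\left(Z,F \right)} = -18 - Z$
$z{\left(n{\left(-20 \right)},q{\left(-43 \right)} \right)} - \left(-671 + 276 \cdot 1\right) = \left(-18 - \left(2 + 2 \left(-20\right)\right)\right) - \left(-671 + 276 \cdot 1\right) = \left(-18 - \left(2 - 40\right)\right) - \left(-671 + 276\right) = \left(-18 - -38\right) - -395 = \left(-18 + 38\right) + 395 = 20 + 395 = 415$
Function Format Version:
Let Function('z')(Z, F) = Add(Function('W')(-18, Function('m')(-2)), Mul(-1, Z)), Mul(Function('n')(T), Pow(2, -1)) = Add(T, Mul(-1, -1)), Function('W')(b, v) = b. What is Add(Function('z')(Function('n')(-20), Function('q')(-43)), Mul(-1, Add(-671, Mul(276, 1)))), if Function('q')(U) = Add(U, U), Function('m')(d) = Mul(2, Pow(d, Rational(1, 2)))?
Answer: 415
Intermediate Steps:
Function('n')(T) = Add(2, Mul(2, T)) (Function('n')(T) = Mul(2, Add(T, Mul(-1, -1))) = Mul(2, Add(T, 1)) = Mul(2, Add(1, T)) = Add(2, Mul(2, T)))
Function('q')(U) = Mul(2, U)
Function('z')(Z, F) = Add(-18, Mul(-1, Z))
Add(Function('z')(Function('n')(-20), Function('q')(-43)), Mul(-1, Add(-671, Mul(276, 1)))) = Add(Add(-18, Mul(-1, Add(2, Mul(2, -20)))), Mul(-1, Add(-671, Mul(276, 1)))) = Add(Add(-18, Mul(-1, Add(2, -40))), Mul(-1, Add(-671, 276))) = Add(Add(-18, Mul(-1, -38)), Mul(-1, -395)) = Add(Add(-18, 38), 395) = Add(20, 395) = 415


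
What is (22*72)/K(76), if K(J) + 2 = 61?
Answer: 1584/59 ≈ 26.847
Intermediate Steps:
K(J) = 59 (K(J) = -2 + 61 = 59)
(22*72)/K(76) = (22*72)/59 = 1584*(1/59) = 1584/59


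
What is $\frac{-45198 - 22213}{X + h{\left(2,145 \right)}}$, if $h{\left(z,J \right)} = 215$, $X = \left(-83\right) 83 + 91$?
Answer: $\frac{67411}{6583} \approx 10.24$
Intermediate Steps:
$X = -6798$ ($X = -6889 + 91 = -6798$)
$\frac{-45198 - 22213}{X + h{\left(2,145 \right)}} = \frac{-45198 - 22213}{-6798 + 215} = - \frac{67411}{-6583} = \left(-67411\right) \left(- \frac{1}{6583}\right) = \frac{67411}{6583}$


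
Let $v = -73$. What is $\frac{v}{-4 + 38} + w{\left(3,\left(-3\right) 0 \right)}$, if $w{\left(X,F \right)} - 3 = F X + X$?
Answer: $\frac{131}{34} \approx 3.8529$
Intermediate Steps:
$w{\left(X,F \right)} = 3 + X + F X$ ($w{\left(X,F \right)} = 3 + \left(F X + X\right) = 3 + \left(X + F X\right) = 3 + X + F X$)
$\frac{v}{-4 + 38} + w{\left(3,\left(-3\right) 0 \right)} = - \frac{73}{-4 + 38} + \left(3 + 3 + \left(-3\right) 0 \cdot 3\right) = - \frac{73}{34} + \left(3 + 3 + 0 \cdot 3\right) = \left(-73\right) \frac{1}{34} + \left(3 + 3 + 0\right) = - \frac{73}{34} + 6 = \frac{131}{34}$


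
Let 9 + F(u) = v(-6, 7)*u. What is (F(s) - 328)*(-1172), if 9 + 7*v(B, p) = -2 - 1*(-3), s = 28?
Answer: 432468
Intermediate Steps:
v(B, p) = -8/7 (v(B, p) = -9/7 + (-2 - 1*(-3))/7 = -9/7 + (-2 + 3)/7 = -9/7 + (⅐)*1 = -9/7 + ⅐ = -8/7)
F(u) = -9 - 8*u/7
(F(s) - 328)*(-1172) = ((-9 - 8/7*28) - 328)*(-1172) = ((-9 - 32) - 328)*(-1172) = (-41 - 328)*(-1172) = -369*(-1172) = 432468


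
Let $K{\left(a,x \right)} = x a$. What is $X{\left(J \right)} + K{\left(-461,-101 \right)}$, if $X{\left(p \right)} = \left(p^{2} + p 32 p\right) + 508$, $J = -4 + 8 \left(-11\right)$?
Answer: $326381$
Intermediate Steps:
$K{\left(a,x \right)} = a x$
$J = -92$ ($J = -4 - 88 = -92$)
$X{\left(p \right)} = 508 + 33 p^{2}$ ($X{\left(p \right)} = \left(p^{2} + 32 p p\right) + 508 = \left(p^{2} + 32 p^{2}\right) + 508 = 33 p^{2} + 508 = 508 + 33 p^{2}$)
$X{\left(J \right)} + K{\left(-461,-101 \right)} = \left(508 + 33 \left(-92\right)^{2}\right) - -46561 = \left(508 + 33 \cdot 8464\right) + 46561 = \left(508 + 279312\right) + 46561 = 279820 + 46561 = 326381$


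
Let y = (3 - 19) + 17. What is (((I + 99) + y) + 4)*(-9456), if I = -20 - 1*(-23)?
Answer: -1011792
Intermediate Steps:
I = 3 (I = -20 + 23 = 3)
y = 1 (y = -16 + 17 = 1)
(((I + 99) + y) + 4)*(-9456) = (((3 + 99) + 1) + 4)*(-9456) = ((102 + 1) + 4)*(-9456) = (103 + 4)*(-9456) = 107*(-9456) = -1011792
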